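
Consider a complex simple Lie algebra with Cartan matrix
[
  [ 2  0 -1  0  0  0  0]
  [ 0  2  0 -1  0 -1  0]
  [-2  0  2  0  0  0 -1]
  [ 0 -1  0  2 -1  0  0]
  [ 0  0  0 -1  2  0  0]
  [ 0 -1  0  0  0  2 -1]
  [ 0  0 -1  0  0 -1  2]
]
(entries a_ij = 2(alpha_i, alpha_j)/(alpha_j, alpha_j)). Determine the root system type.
B_7

The matrix has rank 7 with 2's on the diagonal. Reading the off-diagonal entries as Dynkin edges (a single edge where a_ij = a_ji = -1; a double or triple edge where a_ij * a_ji = 2 or 3), the diagram is a chain of 7 nodes with a double edge at one end; the terminal node there is the unique short simple root (B_7). One simple-root ordering that puts it in standard form is (alpha_5, alpha_4, alpha_2, alpha_6, alpha_7, alpha_3, alpha_1). So the algebra is type B_7, i.e. so(15).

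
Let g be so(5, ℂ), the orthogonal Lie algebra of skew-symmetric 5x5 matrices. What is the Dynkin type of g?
This is so(5) with 5 odd, which has dimension 5(5-1)/2 = 10 and rank (5-1)/2 = 2. In the classification of classical Lie algebras, the orthogonal algebra so(2n+1) in an odd number of variables has type B_n; here n = 2, so the Dynkin diagram is a chain of 2 nodes with a double edge at one end; the terminal node there is the unique short simple root (B_2). Hence the type is B_2.

B2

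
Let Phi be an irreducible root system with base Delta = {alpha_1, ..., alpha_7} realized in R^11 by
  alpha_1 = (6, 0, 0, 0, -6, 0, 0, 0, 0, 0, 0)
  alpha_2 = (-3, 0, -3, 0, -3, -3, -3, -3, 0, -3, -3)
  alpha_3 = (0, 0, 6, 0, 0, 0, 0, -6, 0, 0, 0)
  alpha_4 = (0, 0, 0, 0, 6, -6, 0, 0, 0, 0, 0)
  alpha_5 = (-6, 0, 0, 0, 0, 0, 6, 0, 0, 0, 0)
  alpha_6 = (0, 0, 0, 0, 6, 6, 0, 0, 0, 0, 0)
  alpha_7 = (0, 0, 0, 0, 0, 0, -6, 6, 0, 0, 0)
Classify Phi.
E_7

Compute the Cartan integers a_ij = 2(alpha_i, alpha_j)/(alpha_j, alpha_j); the resulting 7x7 Cartan matrix is
[[2, 0, 0, -1, -1, -1, 0], [0, 2, 0, 0, 0, -1, 0], [0, 0, 2, 0, 0, 0, -1], [-1, 0, 0, 2, 0, 0, 0], [-1, 0, 0, 0, 2, 0, -1], [-1, -1, 0, 0, 0, 2, 0], [0, 0, -1, 0, -1, 0, 2]].
All simple roots have the same length, so the diagram is simply laced. The associated Dynkin diagram is a chain of 6 nodes with one extra node attached to the third node from one end (E_7), so the type is E_7.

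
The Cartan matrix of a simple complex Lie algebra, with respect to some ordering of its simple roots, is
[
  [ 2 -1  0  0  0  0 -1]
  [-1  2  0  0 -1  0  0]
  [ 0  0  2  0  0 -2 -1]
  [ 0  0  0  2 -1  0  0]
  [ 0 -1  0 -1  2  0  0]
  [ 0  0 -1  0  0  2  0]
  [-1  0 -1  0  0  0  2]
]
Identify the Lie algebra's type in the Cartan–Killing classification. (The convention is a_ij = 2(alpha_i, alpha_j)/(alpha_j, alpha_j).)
B_7 (so(15))

The matrix has rank 7 with 2's on the diagonal. Reading the off-diagonal entries as Dynkin edges (a single edge where a_ij = a_ji = -1; a double or triple edge where a_ij * a_ji = 2 or 3), the diagram is a chain of 7 nodes with a double edge at one end; the terminal node there is the unique short simple root (B_7). One simple-root ordering that puts it in standard form is (alpha_4, alpha_5, alpha_2, alpha_1, alpha_7, alpha_3, alpha_6). So the algebra is type B_7, i.e. so(15).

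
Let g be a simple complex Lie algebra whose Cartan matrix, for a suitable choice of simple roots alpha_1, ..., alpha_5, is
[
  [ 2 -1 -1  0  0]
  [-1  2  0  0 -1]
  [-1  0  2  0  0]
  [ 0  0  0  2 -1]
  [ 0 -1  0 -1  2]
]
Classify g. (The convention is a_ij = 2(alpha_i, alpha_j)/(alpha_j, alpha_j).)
The matrix has rank 5 with 2's on the diagonal. Reading the off-diagonal entries as Dynkin edges (a single edge where a_ij = a_ji = -1; a double or triple edge where a_ij * a_ji = 2 or 3), the diagram is a chain of 5 nodes with single edges (A_5). One simple-root ordering that puts it in standard form is (alpha_4, alpha_5, alpha_2, alpha_1, alpha_3). So the algebra is type A_5, i.e. sl(6).

A5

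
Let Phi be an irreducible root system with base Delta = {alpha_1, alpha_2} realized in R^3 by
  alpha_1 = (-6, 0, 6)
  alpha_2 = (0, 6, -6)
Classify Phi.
A_2 (sl(3))

Compute the Cartan integers a_ij = 2(alpha_i, alpha_j)/(alpha_j, alpha_j); the resulting 2x2 Cartan matrix is
[[2, -1], [-1, 2]].
All simple roots have the same length, so the diagram is simply laced. The associated Dynkin diagram is a chain of 2 nodes with single edges (A_2), so the type is A_2 (the algebra sl(3)).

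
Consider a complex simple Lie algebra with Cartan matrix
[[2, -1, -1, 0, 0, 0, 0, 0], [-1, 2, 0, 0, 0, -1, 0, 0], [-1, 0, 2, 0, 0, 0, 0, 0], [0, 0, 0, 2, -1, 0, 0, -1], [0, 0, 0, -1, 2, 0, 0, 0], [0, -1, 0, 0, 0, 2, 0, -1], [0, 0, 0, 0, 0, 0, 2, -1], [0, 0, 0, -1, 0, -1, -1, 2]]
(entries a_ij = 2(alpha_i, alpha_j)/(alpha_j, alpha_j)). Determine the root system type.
type E_8

The matrix has rank 8 with 2's on the diagonal. Reading the off-diagonal entries as Dynkin edges (a single edge where a_ij = a_ji = -1; a double or triple edge where a_ij * a_ji = 2 or 3), the diagram is a chain of 7 nodes with one extra node attached to the third node from one end (E_8). One simple-root ordering that puts it in standard form is (alpha_5, alpha_7, alpha_4, alpha_8, alpha_6, alpha_2, alpha_1, alpha_3). So the algebra is type E_8.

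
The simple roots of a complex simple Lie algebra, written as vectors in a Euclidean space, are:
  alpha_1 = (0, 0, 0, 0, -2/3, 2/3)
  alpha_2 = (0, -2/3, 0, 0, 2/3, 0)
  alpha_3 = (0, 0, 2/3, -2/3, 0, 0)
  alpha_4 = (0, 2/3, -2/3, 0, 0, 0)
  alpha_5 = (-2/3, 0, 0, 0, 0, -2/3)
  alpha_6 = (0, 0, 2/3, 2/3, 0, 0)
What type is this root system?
D6

Compute the Cartan integers a_ij = 2(alpha_i, alpha_j)/(alpha_j, alpha_j); the resulting 6x6 Cartan matrix is
[[2, -1, 0, 0, -1, 0], [-1, 2, 0, -1, 0, 0], [0, 0, 2, -1, 0, 0], [0, -1, -1, 2, 0, -1], [-1, 0, 0, 0, 2, 0], [0, 0, 0, -1, 0, 2]].
All simple roots have the same length, so the diagram is simply laced. The associated Dynkin diagram is a chain of 4 nodes with a fork of two nodes at one end (D_6), so the type is D_6 (the algebra so(12)).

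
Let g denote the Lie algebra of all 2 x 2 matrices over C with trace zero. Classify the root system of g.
This is sl(2), which has dimension 2^2 - 1 = 3 and rank 2 - 1 = 1 (a Cartan subalgebra is the diagonal traceless matrices). In the classification of classical Lie algebras, the special linear algebra sl(n+1) has type A_n; here n = 1, so the Dynkin diagram is a chain of 1 nodes with single edges (A_1). Hence the type is A_1.

A_1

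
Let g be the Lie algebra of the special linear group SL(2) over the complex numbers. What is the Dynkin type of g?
type A_1

This is sl(2), which has dimension 2^2 - 1 = 3 and rank 2 - 1 = 1 (a Cartan subalgebra is the diagonal traceless matrices). In the classification of classical Lie algebras, the special linear algebra sl(n+1) has type A_n; here n = 1, so the Dynkin diagram is a chain of 1 nodes with single edges (A_1). Hence the type is A_1.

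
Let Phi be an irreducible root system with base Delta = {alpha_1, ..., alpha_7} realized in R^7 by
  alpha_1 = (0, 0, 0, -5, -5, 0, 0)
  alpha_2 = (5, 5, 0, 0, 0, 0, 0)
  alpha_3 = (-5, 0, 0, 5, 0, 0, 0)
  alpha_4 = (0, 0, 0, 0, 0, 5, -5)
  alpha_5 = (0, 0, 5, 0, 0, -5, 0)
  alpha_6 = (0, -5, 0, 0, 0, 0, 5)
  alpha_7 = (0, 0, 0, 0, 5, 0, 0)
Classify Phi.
B_7 (so(15))

Compute the Cartan integers a_ij = 2(alpha_i, alpha_j)/(alpha_j, alpha_j); the resulting 7x7 Cartan matrix is
[[2, 0, -1, 0, 0, 0, -2], [0, 2, -1, 0, 0, -1, 0], [-1, -1, 2, 0, 0, 0, 0], [0, 0, 0, 2, -1, -1, 0], [0, 0, 0, -1, 2, 0, 0], [0, -1, 0, -1, 0, 2, 0], [-1, 0, 0, 0, 0, 0, 2]].
The roots have two lengths (squared-length ratio 2:1); the short ones are alpha_{7}. The associated Dynkin diagram is a chain of 7 nodes with a double edge at one end; the terminal node there is the unique short simple root (B_7), so the type is B_7 (the algebra so(15)).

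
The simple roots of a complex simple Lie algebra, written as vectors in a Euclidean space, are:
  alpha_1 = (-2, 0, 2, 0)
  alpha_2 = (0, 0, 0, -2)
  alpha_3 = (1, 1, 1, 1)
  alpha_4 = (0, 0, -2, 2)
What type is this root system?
Compute the Cartan integers a_ij = 2(alpha_i, alpha_j)/(alpha_j, alpha_j); the resulting 4x4 Cartan matrix is
[[2, 0, 0, -1], [0, 2, -1, -1], [0, -1, 2, 0], [-1, -2, 0, 2]].
The roots have two lengths (squared-length ratio 2:1); the short ones are alpha_{2,3}. The associated Dynkin diagram is a chain of 4 nodes with a double edge between the middle two (F_4), so the type is F_4.

F4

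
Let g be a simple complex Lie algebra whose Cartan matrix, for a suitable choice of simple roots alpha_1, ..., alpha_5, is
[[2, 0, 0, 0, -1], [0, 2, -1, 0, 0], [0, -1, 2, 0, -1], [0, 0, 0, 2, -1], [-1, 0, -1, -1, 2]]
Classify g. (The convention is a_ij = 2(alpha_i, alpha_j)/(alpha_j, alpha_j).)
The matrix has rank 5 with 2's on the diagonal. Reading the off-diagonal entries as Dynkin edges (a single edge where a_ij = a_ji = -1; a double or triple edge where a_ij * a_ji = 2 or 3), the diagram is a chain of 3 nodes with a fork of two nodes at one end (D_5). One simple-root ordering that puts it in standard form is (alpha_2, alpha_3, alpha_5, alpha_4, alpha_1). So the algebra is type D_5, i.e. so(10).

type D_5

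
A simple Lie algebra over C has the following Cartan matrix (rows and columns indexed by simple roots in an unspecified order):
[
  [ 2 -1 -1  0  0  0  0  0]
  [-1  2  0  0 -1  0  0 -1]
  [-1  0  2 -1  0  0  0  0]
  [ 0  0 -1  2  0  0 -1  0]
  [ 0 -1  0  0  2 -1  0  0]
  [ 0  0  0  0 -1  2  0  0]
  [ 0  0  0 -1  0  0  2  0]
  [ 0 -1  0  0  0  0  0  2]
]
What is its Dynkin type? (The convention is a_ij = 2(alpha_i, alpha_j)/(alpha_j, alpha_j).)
E_8

The matrix has rank 8 with 2's on the diagonal. Reading the off-diagonal entries as Dynkin edges (a single edge where a_ij = a_ji = -1; a double or triple edge where a_ij * a_ji = 2 or 3), the diagram is a chain of 7 nodes with one extra node attached to the third node from one end (E_8). One simple-root ordering that puts it in standard form is (alpha_6, alpha_8, alpha_5, alpha_2, alpha_1, alpha_3, alpha_4, alpha_7). So the algebra is type E_8.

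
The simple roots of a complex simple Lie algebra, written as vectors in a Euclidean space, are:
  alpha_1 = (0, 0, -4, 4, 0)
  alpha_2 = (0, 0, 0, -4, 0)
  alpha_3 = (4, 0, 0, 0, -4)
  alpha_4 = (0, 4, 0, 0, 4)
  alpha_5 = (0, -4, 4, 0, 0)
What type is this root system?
B_5

Compute the Cartan integers a_ij = 2(alpha_i, alpha_j)/(alpha_j, alpha_j); the resulting 5x5 Cartan matrix is
[[2, -2, 0, 0, -1], [-1, 2, 0, 0, 0], [0, 0, 2, -1, 0], [0, 0, -1, 2, -1], [-1, 0, 0, -1, 2]].
The roots have two lengths (squared-length ratio 2:1); the short ones are alpha_{2}. The associated Dynkin diagram is a chain of 5 nodes with a double edge at one end; the terminal node there is the unique short simple root (B_5), so the type is B_5 (the algebra so(11)).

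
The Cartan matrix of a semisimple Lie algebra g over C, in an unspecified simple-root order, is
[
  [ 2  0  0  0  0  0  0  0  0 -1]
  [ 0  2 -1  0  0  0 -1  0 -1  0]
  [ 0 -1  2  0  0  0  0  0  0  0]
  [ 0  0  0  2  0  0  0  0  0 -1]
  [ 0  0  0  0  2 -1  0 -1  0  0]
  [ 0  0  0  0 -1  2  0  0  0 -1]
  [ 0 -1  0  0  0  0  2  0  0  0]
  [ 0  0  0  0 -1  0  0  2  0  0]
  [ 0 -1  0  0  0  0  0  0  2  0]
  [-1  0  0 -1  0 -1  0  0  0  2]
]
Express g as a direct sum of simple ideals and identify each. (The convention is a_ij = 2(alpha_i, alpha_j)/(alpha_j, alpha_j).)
D4 + D6

The diagram associated to this matrix has two connected components: the simple roots {alpha_2, alpha_3, alpha_7, alpha_9} form a chain of 2 nodes with a fork of two nodes at one end (D_4), and {alpha_1, alpha_4, alpha_5, alpha_6, alpha_8, alpha_10} form a chain of 4 nodes with a fork of two nodes at one end (D_6). A semisimple Lie algebra decomposes uniquely as the direct sum of simple ideals, one per connected component of its Dynkin diagram, so g ≅ D_4 ⊕ D_6 (dimension 28 + 66 = 94).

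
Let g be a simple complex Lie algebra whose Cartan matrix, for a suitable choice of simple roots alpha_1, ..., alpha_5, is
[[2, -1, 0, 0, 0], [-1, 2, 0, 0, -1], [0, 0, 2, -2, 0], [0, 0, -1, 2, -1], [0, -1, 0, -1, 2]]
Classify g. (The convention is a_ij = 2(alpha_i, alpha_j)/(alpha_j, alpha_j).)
type C_5

The matrix has rank 5 with 2's on the diagonal. Reading the off-diagonal entries as Dynkin edges (a single edge where a_ij = a_ji = -1; a double or triple edge where a_ij * a_ji = 2 or 3), the diagram is a chain of 5 nodes with a double edge at one end; the terminal node there is the unique long simple root (C_5). One simple-root ordering that puts it in standard form is (alpha_1, alpha_2, alpha_5, alpha_4, alpha_3). So the algebra is type C_5, i.e. sp(10).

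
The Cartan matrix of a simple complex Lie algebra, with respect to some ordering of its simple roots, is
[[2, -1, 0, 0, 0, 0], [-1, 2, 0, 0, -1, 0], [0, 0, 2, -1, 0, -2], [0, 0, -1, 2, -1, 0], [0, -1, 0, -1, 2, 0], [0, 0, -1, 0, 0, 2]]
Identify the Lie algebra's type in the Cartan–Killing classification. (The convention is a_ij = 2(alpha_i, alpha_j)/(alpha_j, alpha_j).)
The matrix has rank 6 with 2's on the diagonal. Reading the off-diagonal entries as Dynkin edges (a single edge where a_ij = a_ji = -1; a double or triple edge where a_ij * a_ji = 2 or 3), the diagram is a chain of 6 nodes with a double edge at one end; the terminal node there is the unique short simple root (B_6). One simple-root ordering that puts it in standard form is (alpha_1, alpha_2, alpha_5, alpha_4, alpha_3, alpha_6). So the algebra is type B_6, i.e. so(13).

type B_6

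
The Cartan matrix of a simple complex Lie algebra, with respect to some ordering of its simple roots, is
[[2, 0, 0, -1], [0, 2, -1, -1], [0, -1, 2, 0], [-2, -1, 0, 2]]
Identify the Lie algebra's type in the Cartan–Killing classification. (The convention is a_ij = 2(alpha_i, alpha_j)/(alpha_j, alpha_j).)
The matrix has rank 4 with 2's on the diagonal. Reading the off-diagonal entries as Dynkin edges (a single edge where a_ij = a_ji = -1; a double or triple edge where a_ij * a_ji = 2 or 3), the diagram is a chain of 4 nodes with a double edge at one end; the terminal node there is the unique short simple root (B_4). One simple-root ordering that puts it in standard form is (alpha_3, alpha_2, alpha_4, alpha_1). So the algebra is type B_4, i.e. so(9).

B_4 (so(9))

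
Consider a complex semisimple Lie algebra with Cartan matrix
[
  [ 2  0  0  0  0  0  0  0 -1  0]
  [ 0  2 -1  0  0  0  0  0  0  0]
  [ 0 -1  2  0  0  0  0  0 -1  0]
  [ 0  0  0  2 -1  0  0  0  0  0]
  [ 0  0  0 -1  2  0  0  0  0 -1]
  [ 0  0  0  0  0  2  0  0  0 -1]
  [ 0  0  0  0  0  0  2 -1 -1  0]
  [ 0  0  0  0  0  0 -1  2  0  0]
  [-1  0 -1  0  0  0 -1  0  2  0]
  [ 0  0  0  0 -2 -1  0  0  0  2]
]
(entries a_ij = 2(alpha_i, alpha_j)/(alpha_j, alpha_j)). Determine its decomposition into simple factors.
The diagram associated to this matrix has two connected components: the simple roots {alpha_1, alpha_2, alpha_3, alpha_7, alpha_8, alpha_9} form a chain of 5 nodes with one extra node attached to the third node from one end (E_6), and {alpha_4, alpha_5, alpha_6, alpha_10} form a chain of 4 nodes with a double edge between the middle two (F_4). A semisimple Lie algebra decomposes uniquely as the direct sum of simple ideals, one per connected component of its Dynkin diagram, so g ≅ E_6 ⊕ F_4 (dimension 78 + 52 = 130).

E_6 + F_4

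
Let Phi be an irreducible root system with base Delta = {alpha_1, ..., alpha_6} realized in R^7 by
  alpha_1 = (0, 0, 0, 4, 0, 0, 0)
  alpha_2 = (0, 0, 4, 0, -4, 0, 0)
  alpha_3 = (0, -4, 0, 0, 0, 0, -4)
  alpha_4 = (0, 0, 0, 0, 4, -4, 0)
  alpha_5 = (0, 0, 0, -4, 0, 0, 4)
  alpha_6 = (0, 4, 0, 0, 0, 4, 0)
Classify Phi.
B_6

Compute the Cartan integers a_ij = 2(alpha_i, alpha_j)/(alpha_j, alpha_j); the resulting 6x6 Cartan matrix is
[[2, 0, 0, 0, -1, 0], [0, 2, 0, -1, 0, 0], [0, 0, 2, 0, -1, -1], [0, -1, 0, 2, 0, -1], [-2, 0, -1, 0, 2, 0], [0, 0, -1, -1, 0, 2]].
The roots have two lengths (squared-length ratio 2:1); the short ones are alpha_{1}. The associated Dynkin diagram is a chain of 6 nodes with a double edge at one end; the terminal node there is the unique short simple root (B_6), so the type is B_6 (the algebra so(13)).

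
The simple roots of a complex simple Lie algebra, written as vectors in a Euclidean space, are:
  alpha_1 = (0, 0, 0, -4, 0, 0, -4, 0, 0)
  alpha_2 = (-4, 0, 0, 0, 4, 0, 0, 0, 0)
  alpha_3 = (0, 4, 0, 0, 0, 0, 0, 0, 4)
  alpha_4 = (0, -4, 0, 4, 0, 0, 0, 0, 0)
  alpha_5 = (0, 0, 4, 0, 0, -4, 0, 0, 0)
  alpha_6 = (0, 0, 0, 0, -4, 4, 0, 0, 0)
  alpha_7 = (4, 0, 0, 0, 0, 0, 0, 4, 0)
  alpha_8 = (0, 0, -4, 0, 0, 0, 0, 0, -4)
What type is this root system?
A_8 (sl(9))

Compute the Cartan integers a_ij = 2(alpha_i, alpha_j)/(alpha_j, alpha_j); the resulting 8x8 Cartan matrix is
[[2, 0, 0, -1, 0, 0, 0, 0], [0, 2, 0, 0, 0, -1, -1, 0], [0, 0, 2, -1, 0, 0, 0, -1], [-1, 0, -1, 2, 0, 0, 0, 0], [0, 0, 0, 0, 2, -1, 0, -1], [0, -1, 0, 0, -1, 2, 0, 0], [0, -1, 0, 0, 0, 0, 2, 0], [0, 0, -1, 0, -1, 0, 0, 2]].
All simple roots have the same length, so the diagram is simply laced. The associated Dynkin diagram is a chain of 8 nodes with single edges (A_8), so the type is A_8 (the algebra sl(9)).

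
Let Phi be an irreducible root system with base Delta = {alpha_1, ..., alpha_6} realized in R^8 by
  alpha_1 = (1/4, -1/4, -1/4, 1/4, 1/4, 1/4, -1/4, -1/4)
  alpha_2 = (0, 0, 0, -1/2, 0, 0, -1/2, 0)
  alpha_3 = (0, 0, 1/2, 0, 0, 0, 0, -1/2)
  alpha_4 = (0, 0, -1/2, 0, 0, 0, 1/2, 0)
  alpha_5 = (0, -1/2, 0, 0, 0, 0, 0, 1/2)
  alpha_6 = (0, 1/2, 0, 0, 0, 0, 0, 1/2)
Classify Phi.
E_6

Compute the Cartan integers a_ij = 2(alpha_i, alpha_j)/(alpha_j, alpha_j); the resulting 6x6 Cartan matrix is
[[2, 0, 0, 0, 0, -1], [0, 2, 0, -1, 0, 0], [0, 0, 2, -1, -1, -1], [0, -1, -1, 2, 0, 0], [0, 0, -1, 0, 2, 0], [-1, 0, -1, 0, 0, 2]].
All simple roots have the same length, so the diagram is simply laced. The associated Dynkin diagram is a chain of 5 nodes with one extra node attached to the third node from one end (E_6), so the type is E_6.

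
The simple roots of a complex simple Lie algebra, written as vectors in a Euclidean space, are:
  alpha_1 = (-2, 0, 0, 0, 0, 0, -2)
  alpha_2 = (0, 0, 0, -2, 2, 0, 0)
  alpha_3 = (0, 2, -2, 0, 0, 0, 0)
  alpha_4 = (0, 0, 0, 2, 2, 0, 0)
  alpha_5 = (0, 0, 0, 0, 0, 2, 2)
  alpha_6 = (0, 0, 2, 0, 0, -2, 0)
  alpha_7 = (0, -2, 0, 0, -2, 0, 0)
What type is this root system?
Compute the Cartan integers a_ij = 2(alpha_i, alpha_j)/(alpha_j, alpha_j); the resulting 7x7 Cartan matrix is
[[2, 0, 0, 0, -1, 0, 0], [0, 2, 0, 0, 0, 0, -1], [0, 0, 2, 0, 0, -1, -1], [0, 0, 0, 2, 0, 0, -1], [-1, 0, 0, 0, 2, -1, 0], [0, 0, -1, 0, -1, 2, 0], [0, -1, -1, -1, 0, 0, 2]].
All simple roots have the same length, so the diagram is simply laced. The associated Dynkin diagram is a chain of 5 nodes with a fork of two nodes at one end (D_7), so the type is D_7 (the algebra so(14)).

D_7 (so(14))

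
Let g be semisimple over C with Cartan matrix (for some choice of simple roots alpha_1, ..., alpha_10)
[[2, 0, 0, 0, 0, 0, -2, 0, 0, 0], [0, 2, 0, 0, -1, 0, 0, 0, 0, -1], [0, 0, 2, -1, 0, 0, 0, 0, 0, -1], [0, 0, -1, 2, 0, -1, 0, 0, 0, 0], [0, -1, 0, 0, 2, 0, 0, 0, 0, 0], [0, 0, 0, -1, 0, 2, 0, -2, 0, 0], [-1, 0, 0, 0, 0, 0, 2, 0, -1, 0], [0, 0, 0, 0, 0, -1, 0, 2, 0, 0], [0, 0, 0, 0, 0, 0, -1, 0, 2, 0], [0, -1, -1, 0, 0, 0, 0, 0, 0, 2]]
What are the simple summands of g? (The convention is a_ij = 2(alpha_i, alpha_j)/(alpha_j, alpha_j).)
B_7 (so(15)) ⊕ C_3 (sp(6))

The diagram associated to this matrix has two connected components: the simple roots {alpha_2, alpha_3, alpha_4, alpha_5, alpha_6, alpha_8, alpha_10} form a chain of 7 nodes with a double edge at one end; the terminal node there is the unique short simple root (B_7), and {alpha_1, alpha_7, alpha_9} form a chain of 3 nodes with a double edge at one end; the terminal node there is the unique long simple root (C_3). A semisimple Lie algebra decomposes uniquely as the direct sum of simple ideals, one per connected component of its Dynkin diagram, so g ≅ B_7 ⊕ C_3 (dimension 105 + 21 = 126).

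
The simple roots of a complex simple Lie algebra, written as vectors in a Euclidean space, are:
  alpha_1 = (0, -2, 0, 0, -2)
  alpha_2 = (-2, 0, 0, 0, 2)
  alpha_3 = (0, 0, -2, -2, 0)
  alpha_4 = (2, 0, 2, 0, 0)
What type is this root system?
Compute the Cartan integers a_ij = 2(alpha_i, alpha_j)/(alpha_j, alpha_j); the resulting 4x4 Cartan matrix is
[[2, -1, 0, 0], [-1, 2, 0, -1], [0, 0, 2, -1], [0, -1, -1, 2]].
All simple roots have the same length, so the diagram is simply laced. The associated Dynkin diagram is a chain of 4 nodes with single edges (A_4), so the type is A_4 (the algebra sl(5)).

A_4 (sl(5))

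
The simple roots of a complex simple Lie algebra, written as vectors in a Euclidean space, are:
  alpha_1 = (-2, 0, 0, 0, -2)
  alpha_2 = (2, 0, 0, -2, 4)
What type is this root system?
Compute the Cartan integers a_ij = 2(alpha_i, alpha_j)/(alpha_j, alpha_j); the resulting 2x2 Cartan matrix is
[[2, -1], [-3, 2]].
The roots have two lengths (squared-length ratio 3:1); the short ones are alpha_{1}. The associated Dynkin diagram is two nodes joined by a triple edge (G_2), so the type is G_2.

G_2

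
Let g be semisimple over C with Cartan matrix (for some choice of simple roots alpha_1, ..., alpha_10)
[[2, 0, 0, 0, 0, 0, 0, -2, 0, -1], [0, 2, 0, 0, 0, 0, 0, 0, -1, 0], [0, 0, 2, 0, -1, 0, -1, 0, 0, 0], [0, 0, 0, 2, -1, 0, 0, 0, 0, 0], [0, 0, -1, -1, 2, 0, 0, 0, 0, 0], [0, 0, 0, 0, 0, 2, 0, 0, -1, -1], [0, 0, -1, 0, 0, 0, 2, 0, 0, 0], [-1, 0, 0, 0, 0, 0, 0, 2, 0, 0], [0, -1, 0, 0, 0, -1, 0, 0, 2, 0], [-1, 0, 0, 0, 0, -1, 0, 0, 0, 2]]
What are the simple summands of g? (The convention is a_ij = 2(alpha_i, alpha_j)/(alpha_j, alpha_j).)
The diagram associated to this matrix has two connected components: the simple roots {alpha_3, alpha_4, alpha_5, alpha_7} form a chain of 4 nodes with single edges (A_4), and {alpha_1, alpha_2, alpha_6, alpha_8, alpha_9, alpha_10} form a chain of 6 nodes with a double edge at one end; the terminal node there is the unique short simple root (B_6). A semisimple Lie algebra decomposes uniquely as the direct sum of simple ideals, one per connected component of its Dynkin diagram, so g ≅ A_4 ⊕ B_6 (dimension 24 + 78 = 102).

A_4 (sl(5)) ⊕ B_6 (so(13))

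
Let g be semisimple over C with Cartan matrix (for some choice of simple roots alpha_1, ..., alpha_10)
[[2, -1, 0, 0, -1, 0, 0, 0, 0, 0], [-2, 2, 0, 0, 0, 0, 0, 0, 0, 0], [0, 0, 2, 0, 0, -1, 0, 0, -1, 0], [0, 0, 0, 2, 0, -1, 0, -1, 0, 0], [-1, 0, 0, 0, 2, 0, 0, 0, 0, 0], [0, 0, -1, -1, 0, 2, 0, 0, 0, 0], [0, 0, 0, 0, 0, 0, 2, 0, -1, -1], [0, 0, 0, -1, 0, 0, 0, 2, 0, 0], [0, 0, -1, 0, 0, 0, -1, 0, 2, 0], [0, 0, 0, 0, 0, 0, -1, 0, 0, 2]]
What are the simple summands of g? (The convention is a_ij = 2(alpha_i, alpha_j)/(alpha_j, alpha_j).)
A_7 (sl(8)) ⊕ C_3 (sp(6))

The diagram associated to this matrix has two connected components: the simple roots {alpha_3, alpha_4, alpha_6, alpha_7, alpha_8, alpha_9, alpha_10} form a chain of 7 nodes with single edges (A_7), and {alpha_1, alpha_2, alpha_5} form a chain of 3 nodes with a double edge at one end; the terminal node there is the unique long simple root (C_3). A semisimple Lie algebra decomposes uniquely as the direct sum of simple ideals, one per connected component of its Dynkin diagram, so g ≅ A_7 ⊕ C_3 (dimension 63 + 21 = 84).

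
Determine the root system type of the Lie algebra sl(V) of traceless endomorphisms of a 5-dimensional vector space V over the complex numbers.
A_4

This is sl(5), which has dimension 5^2 - 1 = 24 and rank 5 - 1 = 4 (a Cartan subalgebra is the diagonal traceless matrices). In the classification of classical Lie algebras, the special linear algebra sl(n+1) has type A_n; here n = 4, so the Dynkin diagram is a chain of 4 nodes with single edges (A_4). Hence the type is A_4.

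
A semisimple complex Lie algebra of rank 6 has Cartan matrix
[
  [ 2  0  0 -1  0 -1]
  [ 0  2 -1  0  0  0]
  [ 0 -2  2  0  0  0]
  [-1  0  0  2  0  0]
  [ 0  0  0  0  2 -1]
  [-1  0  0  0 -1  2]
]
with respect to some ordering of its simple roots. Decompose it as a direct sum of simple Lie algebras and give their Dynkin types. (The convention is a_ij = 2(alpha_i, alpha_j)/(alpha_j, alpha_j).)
The diagram associated to this matrix has two connected components: the simple roots {alpha_1, alpha_4, alpha_5, alpha_6} form a chain of 4 nodes with single edges (A_4), and {alpha_2, alpha_3} form a chain of 2 nodes with a double edge at one end; the terminal node there is the unique short simple root (B_2). A semisimple Lie algebra decomposes uniquely as the direct sum of simple ideals, one per connected component of its Dynkin diagram, so g ≅ A_4 ⊕ B_2 (dimension 24 + 10 = 34).

A_4 ⊕ B_2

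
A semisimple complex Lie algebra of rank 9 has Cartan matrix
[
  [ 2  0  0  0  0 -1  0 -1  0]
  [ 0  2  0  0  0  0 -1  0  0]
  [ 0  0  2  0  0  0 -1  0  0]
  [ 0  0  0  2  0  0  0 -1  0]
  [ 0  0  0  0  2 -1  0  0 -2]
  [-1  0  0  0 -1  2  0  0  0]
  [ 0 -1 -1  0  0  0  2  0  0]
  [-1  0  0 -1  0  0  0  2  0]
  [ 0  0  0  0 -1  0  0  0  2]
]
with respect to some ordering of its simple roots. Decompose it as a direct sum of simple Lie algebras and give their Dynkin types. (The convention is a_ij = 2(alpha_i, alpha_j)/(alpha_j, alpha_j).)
A_3 ⊕ B_6

The diagram associated to this matrix has two connected components: the simple roots {alpha_2, alpha_3, alpha_7} form a chain of 3 nodes with single edges (A_3), and {alpha_1, alpha_4, alpha_5, alpha_6, alpha_8, alpha_9} form a chain of 6 nodes with a double edge at one end; the terminal node there is the unique short simple root (B_6). A semisimple Lie algebra decomposes uniquely as the direct sum of simple ideals, one per connected component of its Dynkin diagram, so g ≅ A_3 ⊕ B_6 (dimension 15 + 78 = 93).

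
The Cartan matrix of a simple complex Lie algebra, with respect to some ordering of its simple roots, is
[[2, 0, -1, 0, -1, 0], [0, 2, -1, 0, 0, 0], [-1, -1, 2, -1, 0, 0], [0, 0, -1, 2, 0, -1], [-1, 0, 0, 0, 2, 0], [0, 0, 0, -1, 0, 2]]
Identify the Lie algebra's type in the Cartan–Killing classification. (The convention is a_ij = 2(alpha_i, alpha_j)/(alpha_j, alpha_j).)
E6

The matrix has rank 6 with 2's on the diagonal. Reading the off-diagonal entries as Dynkin edges (a single edge where a_ij = a_ji = -1; a double or triple edge where a_ij * a_ji = 2 or 3), the diagram is a chain of 5 nodes with one extra node attached to the third node from one end (E_6). One simple-root ordering that puts it in standard form is (alpha_6, alpha_2, alpha_4, alpha_3, alpha_1, alpha_5). So the algebra is type E_6.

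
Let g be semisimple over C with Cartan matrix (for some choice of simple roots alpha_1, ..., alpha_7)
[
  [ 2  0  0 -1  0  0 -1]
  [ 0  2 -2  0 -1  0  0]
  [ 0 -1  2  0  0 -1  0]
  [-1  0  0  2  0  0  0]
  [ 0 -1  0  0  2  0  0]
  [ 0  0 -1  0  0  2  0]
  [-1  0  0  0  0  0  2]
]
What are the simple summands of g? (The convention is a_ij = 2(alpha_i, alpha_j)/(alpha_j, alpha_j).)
A_3 (sl(4)) + F_4

The diagram associated to this matrix has two connected components: the simple roots {alpha_1, alpha_4, alpha_7} form a chain of 3 nodes with single edges (A_3), and {alpha_2, alpha_3, alpha_5, alpha_6} form a chain of 4 nodes with a double edge between the middle two (F_4). A semisimple Lie algebra decomposes uniquely as the direct sum of simple ideals, one per connected component of its Dynkin diagram, so g ≅ A_3 ⊕ F_4 (dimension 15 + 52 = 67).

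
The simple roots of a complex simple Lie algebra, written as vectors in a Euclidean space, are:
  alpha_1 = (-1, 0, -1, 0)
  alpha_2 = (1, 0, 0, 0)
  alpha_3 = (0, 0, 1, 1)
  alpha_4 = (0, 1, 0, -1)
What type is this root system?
Compute the Cartan integers a_ij = 2(alpha_i, alpha_j)/(alpha_j, alpha_j); the resulting 4x4 Cartan matrix is
[[2, -2, -1, 0], [-1, 2, 0, 0], [-1, 0, 2, -1], [0, 0, -1, 2]].
The roots have two lengths (squared-length ratio 2:1); the short ones are alpha_{2}. The associated Dynkin diagram is a chain of 4 nodes with a double edge at one end; the terminal node there is the unique short simple root (B_4), so the type is B_4 (the algebra so(9)).

B4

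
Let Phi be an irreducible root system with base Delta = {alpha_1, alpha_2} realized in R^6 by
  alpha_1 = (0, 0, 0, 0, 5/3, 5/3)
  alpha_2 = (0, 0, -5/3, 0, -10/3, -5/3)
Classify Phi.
Compute the Cartan integers a_ij = 2(alpha_i, alpha_j)/(alpha_j, alpha_j); the resulting 2x2 Cartan matrix is
[[2, -1], [-3, 2]].
The roots have two lengths (squared-length ratio 3:1); the short ones are alpha_{1}. The associated Dynkin diagram is two nodes joined by a triple edge (G_2), so the type is G_2.

type G_2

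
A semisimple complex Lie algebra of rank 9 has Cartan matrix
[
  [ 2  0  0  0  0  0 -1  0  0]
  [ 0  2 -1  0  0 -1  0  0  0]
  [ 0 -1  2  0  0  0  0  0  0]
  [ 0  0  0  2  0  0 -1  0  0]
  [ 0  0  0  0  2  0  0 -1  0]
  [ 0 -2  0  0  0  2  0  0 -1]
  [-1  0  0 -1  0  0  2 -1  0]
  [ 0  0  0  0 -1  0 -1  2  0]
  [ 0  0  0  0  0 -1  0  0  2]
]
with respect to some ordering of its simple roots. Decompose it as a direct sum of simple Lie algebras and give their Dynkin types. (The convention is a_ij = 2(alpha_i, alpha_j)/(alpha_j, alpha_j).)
The diagram associated to this matrix has two connected components: the simple roots {alpha_1, alpha_4, alpha_5, alpha_7, alpha_8} form a chain of 3 nodes with a fork of two nodes at one end (D_5), and {alpha_2, alpha_3, alpha_6, alpha_9} form a chain of 4 nodes with a double edge between the middle two (F_4). A semisimple Lie algebra decomposes uniquely as the direct sum of simple ideals, one per connected component of its Dynkin diagram, so g ≅ D_5 ⊕ F_4 (dimension 45 + 52 = 97).

D5 + F4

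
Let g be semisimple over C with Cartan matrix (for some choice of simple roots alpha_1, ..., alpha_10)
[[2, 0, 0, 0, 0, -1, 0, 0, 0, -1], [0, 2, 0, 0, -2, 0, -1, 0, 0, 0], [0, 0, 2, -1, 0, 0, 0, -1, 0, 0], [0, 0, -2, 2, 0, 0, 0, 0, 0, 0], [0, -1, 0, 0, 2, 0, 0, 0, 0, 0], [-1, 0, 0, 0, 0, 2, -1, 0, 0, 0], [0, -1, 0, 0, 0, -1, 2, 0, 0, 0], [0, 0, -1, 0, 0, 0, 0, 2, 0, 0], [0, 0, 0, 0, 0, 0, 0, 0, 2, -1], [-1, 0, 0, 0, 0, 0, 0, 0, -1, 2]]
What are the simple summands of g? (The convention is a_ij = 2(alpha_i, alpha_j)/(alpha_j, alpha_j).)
The diagram associated to this matrix has two connected components: the simple roots {alpha_1, alpha_2, alpha_5, alpha_6, alpha_7, alpha_9, alpha_10} form a chain of 7 nodes with a double edge at one end; the terminal node there is the unique short simple root (B_7), and {alpha_3, alpha_4, alpha_8} form a chain of 3 nodes with a double edge at one end; the terminal node there is the unique long simple root (C_3). A semisimple Lie algebra decomposes uniquely as the direct sum of simple ideals, one per connected component of its Dynkin diagram, so g ≅ B_7 ⊕ C_3 (dimension 105 + 21 = 126).

type B_7 ⊕ type C_3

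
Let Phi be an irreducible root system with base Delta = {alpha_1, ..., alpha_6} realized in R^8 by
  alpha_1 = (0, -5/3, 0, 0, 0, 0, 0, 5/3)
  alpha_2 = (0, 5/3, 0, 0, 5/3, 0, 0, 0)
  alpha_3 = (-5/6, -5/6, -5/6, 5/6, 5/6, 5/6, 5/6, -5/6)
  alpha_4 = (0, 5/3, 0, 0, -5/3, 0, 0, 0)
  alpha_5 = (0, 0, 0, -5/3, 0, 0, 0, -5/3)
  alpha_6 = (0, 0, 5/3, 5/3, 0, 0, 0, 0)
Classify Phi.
E_6

Compute the Cartan integers a_ij = 2(alpha_i, alpha_j)/(alpha_j, alpha_j); the resulting 6x6 Cartan matrix is
[[2, -1, 0, -1, -1, 0], [-1, 2, 0, 0, 0, 0], [0, 0, 2, -1, 0, 0], [-1, 0, -1, 2, 0, 0], [-1, 0, 0, 0, 2, -1], [0, 0, 0, 0, -1, 2]].
All simple roots have the same length, so the diagram is simply laced. The associated Dynkin diagram is a chain of 5 nodes with one extra node attached to the third node from one end (E_6), so the type is E_6.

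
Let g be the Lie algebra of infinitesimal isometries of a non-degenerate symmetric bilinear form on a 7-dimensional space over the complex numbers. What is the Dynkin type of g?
B3

This is so(7) with 7 odd, which has dimension 7(7-1)/2 = 21 and rank (7-1)/2 = 3. In the classification of classical Lie algebras, the orthogonal algebra so(2n+1) in an odd number of variables has type B_n; here n = 3, so the Dynkin diagram is a chain of 3 nodes with a double edge at one end; the terminal node there is the unique short simple root (B_3). Hence the type is B_3.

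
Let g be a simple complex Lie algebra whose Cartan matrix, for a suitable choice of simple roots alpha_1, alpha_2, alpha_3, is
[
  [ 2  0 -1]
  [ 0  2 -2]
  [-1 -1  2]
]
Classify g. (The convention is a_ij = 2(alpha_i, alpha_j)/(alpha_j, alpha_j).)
The matrix has rank 3 with 2's on the diagonal. Reading the off-diagonal entries as Dynkin edges (a single edge where a_ij = a_ji = -1; a double or triple edge where a_ij * a_ji = 2 or 3), the diagram is a chain of 3 nodes with a double edge at one end; the terminal node there is the unique long simple root (C_3). One simple-root ordering that puts it in standard form is (alpha_1, alpha_3, alpha_2). So the algebra is type C_3, i.e. sp(6).

C3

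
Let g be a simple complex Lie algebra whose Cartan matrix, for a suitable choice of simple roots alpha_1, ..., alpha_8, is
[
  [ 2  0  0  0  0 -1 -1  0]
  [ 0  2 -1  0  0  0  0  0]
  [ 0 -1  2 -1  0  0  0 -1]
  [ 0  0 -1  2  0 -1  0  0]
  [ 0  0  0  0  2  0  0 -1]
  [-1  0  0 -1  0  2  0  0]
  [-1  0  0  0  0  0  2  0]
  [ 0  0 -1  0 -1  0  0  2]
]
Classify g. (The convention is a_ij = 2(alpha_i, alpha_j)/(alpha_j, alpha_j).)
E_8

The matrix has rank 8 with 2's on the diagonal. Reading the off-diagonal entries as Dynkin edges (a single edge where a_ij = a_ji = -1; a double or triple edge where a_ij * a_ji = 2 or 3), the diagram is a chain of 7 nodes with one extra node attached to the third node from one end (E_8). One simple-root ordering that puts it in standard form is (alpha_5, alpha_2, alpha_8, alpha_3, alpha_4, alpha_6, alpha_1, alpha_7). So the algebra is type E_8.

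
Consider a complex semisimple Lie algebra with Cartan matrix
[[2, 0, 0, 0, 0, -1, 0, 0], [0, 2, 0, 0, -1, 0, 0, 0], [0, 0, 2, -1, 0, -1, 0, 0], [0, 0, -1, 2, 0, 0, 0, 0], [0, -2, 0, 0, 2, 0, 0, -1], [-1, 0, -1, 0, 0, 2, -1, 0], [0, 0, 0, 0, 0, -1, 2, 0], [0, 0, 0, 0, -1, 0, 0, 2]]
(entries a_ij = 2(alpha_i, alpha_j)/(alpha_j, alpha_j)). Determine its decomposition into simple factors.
B_3 (so(7)) ⊕ D_5 (so(10))

The diagram associated to this matrix has two connected components: the simple roots {alpha_2, alpha_5, alpha_8} form a chain of 3 nodes with a double edge at one end; the terminal node there is the unique short simple root (B_3), and {alpha_1, alpha_3, alpha_4, alpha_6, alpha_7} form a chain of 3 nodes with a fork of two nodes at one end (D_5). A semisimple Lie algebra decomposes uniquely as the direct sum of simple ideals, one per connected component of its Dynkin diagram, so g ≅ B_3 ⊕ D_5 (dimension 21 + 45 = 66).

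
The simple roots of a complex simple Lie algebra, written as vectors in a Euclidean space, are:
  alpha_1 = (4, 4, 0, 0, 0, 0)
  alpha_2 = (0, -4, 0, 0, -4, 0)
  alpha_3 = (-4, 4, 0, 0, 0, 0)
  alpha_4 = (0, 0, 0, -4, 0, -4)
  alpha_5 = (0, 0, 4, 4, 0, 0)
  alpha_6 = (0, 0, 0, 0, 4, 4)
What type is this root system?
type D_6

Compute the Cartan integers a_ij = 2(alpha_i, alpha_j)/(alpha_j, alpha_j); the resulting 6x6 Cartan matrix is
[[2, -1, 0, 0, 0, 0], [-1, 2, -1, 0, 0, -1], [0, -1, 2, 0, 0, 0], [0, 0, 0, 2, -1, -1], [0, 0, 0, -1, 2, 0], [0, -1, 0, -1, 0, 2]].
All simple roots have the same length, so the diagram is simply laced. The associated Dynkin diagram is a chain of 4 nodes with a fork of two nodes at one end (D_6), so the type is D_6 (the algebra so(12)).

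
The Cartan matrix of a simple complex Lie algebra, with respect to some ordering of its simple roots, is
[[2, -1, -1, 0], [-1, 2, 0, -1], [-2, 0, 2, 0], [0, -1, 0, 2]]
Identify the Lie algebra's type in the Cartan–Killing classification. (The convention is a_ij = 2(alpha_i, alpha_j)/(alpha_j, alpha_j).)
C4

The matrix has rank 4 with 2's on the diagonal. Reading the off-diagonal entries as Dynkin edges (a single edge where a_ij = a_ji = -1; a double or triple edge where a_ij * a_ji = 2 or 3), the diagram is a chain of 4 nodes with a double edge at one end; the terminal node there is the unique long simple root (C_4). One simple-root ordering that puts it in standard form is (alpha_4, alpha_2, alpha_1, alpha_3). So the algebra is type C_4, i.e. sp(8).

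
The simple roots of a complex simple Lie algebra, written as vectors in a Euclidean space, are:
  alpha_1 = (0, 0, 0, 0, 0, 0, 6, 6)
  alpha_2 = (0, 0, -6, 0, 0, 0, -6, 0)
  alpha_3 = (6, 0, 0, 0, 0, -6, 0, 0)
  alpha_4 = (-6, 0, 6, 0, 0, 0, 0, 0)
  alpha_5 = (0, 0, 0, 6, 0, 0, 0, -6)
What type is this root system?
A_5

Compute the Cartan integers a_ij = 2(alpha_i, alpha_j)/(alpha_j, alpha_j); the resulting 5x5 Cartan matrix is
[[2, -1, 0, 0, -1], [-1, 2, 0, -1, 0], [0, 0, 2, -1, 0], [0, -1, -1, 2, 0], [-1, 0, 0, 0, 2]].
All simple roots have the same length, so the diagram is simply laced. The associated Dynkin diagram is a chain of 5 nodes with single edges (A_5), so the type is A_5 (the algebra sl(6)).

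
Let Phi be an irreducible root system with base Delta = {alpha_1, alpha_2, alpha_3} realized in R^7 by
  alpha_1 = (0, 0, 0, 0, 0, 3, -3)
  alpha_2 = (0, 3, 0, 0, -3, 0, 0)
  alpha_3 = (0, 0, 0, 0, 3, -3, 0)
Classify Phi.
Compute the Cartan integers a_ij = 2(alpha_i, alpha_j)/(alpha_j, alpha_j); the resulting 3x3 Cartan matrix is
[[2, 0, -1], [0, 2, -1], [-1, -1, 2]].
All simple roots have the same length, so the diagram is simply laced. The associated Dynkin diagram is a chain of 3 nodes with single edges (A_3), so the type is A_3 (the algebra sl(4)).

A_3 (sl(4))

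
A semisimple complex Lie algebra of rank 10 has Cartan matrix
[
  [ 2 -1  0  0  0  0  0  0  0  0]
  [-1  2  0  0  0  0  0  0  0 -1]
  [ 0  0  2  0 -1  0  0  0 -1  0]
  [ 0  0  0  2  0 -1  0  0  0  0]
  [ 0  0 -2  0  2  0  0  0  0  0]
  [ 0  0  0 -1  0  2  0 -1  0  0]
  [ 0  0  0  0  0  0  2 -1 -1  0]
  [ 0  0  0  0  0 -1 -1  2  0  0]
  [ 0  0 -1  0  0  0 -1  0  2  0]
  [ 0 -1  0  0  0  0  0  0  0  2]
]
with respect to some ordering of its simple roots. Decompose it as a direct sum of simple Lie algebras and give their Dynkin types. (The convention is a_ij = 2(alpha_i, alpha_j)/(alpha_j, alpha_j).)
The diagram associated to this matrix has two connected components: the simple roots {alpha_1, alpha_2, alpha_10} form a chain of 3 nodes with single edges (A_3), and {alpha_3, alpha_4, alpha_5, alpha_6, alpha_7, alpha_8, alpha_9} form a chain of 7 nodes with a double edge at one end; the terminal node there is the unique long simple root (C_7). A semisimple Lie algebra decomposes uniquely as the direct sum of simple ideals, one per connected component of its Dynkin diagram, so g ≅ A_3 ⊕ C_7 (dimension 15 + 105 = 120).

type A_3 ⊕ type C_7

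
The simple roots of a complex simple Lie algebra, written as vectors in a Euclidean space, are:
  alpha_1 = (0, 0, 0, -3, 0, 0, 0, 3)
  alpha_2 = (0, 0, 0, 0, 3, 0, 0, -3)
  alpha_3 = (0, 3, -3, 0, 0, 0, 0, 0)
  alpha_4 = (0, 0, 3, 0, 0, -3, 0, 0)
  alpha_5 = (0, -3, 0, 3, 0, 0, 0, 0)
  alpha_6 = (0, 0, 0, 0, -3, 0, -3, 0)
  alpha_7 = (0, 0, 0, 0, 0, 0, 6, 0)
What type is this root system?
C_7

Compute the Cartan integers a_ij = 2(alpha_i, alpha_j)/(alpha_j, alpha_j); the resulting 7x7 Cartan matrix is
[[2, -1, 0, 0, -1, 0, 0], [-1, 2, 0, 0, 0, -1, 0], [0, 0, 2, -1, -1, 0, 0], [0, 0, -1, 2, 0, 0, 0], [-1, 0, -1, 0, 2, 0, 0], [0, -1, 0, 0, 0, 2, -1], [0, 0, 0, 0, 0, -2, 2]].
The roots have two lengths (squared-length ratio 2:1); the short ones are alpha_{1,2,3,4,5,6}. The associated Dynkin diagram is a chain of 7 nodes with a double edge at one end; the terminal node there is the unique long simple root (C_7), so the type is C_7 (the algebra sp(14)).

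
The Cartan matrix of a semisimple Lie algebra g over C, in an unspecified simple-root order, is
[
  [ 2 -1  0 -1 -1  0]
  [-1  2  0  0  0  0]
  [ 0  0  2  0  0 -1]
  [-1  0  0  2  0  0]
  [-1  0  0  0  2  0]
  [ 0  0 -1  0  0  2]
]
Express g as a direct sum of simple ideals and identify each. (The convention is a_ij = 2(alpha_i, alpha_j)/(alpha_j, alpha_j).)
The diagram associated to this matrix has two connected components: the simple roots {alpha_3, alpha_6} form a chain of 2 nodes with single edges (A_2), and {alpha_1, alpha_2, alpha_4, alpha_5} form a chain of 2 nodes with a fork of two nodes at one end (D_4). A semisimple Lie algebra decomposes uniquely as the direct sum of simple ideals, one per connected component of its Dynkin diagram, so g ≅ A_2 ⊕ D_4 (dimension 8 + 28 = 36).

type A_2 ⊕ type D_4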